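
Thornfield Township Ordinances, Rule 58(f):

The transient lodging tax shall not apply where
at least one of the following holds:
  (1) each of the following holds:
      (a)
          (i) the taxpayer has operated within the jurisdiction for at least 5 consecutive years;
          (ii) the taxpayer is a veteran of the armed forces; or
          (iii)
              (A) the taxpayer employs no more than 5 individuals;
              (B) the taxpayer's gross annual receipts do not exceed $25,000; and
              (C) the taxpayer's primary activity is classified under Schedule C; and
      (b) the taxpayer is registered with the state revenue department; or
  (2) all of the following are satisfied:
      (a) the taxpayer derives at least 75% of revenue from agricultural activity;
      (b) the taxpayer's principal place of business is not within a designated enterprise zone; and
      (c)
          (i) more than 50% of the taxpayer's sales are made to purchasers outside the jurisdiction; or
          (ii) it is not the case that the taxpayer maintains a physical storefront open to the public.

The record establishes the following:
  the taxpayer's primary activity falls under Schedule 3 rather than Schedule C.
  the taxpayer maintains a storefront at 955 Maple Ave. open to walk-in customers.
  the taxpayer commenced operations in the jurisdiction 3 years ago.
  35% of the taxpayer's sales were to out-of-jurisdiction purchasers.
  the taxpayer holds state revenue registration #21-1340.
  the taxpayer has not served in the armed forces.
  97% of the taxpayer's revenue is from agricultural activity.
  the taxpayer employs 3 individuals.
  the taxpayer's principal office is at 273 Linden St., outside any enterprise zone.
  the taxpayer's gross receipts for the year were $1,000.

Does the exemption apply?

(i) ≥ 5 yrs in jurisdiction — not satisfied.
(ii) veteran — not met.
(A) ≤ 5 employees — satisfied.
(B) receipts ≤ $25,000 — satisfied.
(C) Schedule C activity — not satisfied.
So (iii) is not satisfied (T AND T AND F).
(a): F OR F OR F → false.
(b) state-registered — satisfied.
(1) = F AND T = false.
(a) ≥75% agricultural — holds.
(b) not (in enterprise zone) — holds.
(i) >50% out-of-jur. sales — not met.
(ii) not (has storefront) — not satisfied.
(c) = F OR F = false.
(2) = T AND T AND F = false.
Overall = F OR F = false.

No — not exempt.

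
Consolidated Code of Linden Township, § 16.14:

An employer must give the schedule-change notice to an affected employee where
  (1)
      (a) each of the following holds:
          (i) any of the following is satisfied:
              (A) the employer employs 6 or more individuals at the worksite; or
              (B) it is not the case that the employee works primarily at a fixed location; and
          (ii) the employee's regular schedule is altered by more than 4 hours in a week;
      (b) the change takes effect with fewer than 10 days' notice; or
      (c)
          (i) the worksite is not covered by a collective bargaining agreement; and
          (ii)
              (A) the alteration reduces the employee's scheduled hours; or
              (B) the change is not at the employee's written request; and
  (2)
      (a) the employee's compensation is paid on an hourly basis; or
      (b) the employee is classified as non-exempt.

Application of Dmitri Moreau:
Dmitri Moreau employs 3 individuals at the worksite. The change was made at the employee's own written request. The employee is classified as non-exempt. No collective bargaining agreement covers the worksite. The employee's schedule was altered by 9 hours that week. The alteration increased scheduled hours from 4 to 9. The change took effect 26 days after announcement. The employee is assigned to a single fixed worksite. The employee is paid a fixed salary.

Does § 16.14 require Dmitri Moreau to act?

No — not required.

(A) ≥ 6 at site — not satisfied.
(B) not (fixed location) — not met.
(i): F OR F → false.
(ii) schedule shift > 4h — met.
So (a) is not satisfied (F AND T).
(b) < 10 days' notice — not satisfied.
(i) no CBA — holds.
(A) hours reduced — not met.
(B) not employee-requested — not satisfied.
(ii) = F OR F = false.
(c): T AND F → false.
So (1) is not satisfied (F OR F OR F).
(a) hourly-paid — fails.
(b) non-exempt — holds.
(2): F OR T → true.
So Overall is not satisfied (F AND T).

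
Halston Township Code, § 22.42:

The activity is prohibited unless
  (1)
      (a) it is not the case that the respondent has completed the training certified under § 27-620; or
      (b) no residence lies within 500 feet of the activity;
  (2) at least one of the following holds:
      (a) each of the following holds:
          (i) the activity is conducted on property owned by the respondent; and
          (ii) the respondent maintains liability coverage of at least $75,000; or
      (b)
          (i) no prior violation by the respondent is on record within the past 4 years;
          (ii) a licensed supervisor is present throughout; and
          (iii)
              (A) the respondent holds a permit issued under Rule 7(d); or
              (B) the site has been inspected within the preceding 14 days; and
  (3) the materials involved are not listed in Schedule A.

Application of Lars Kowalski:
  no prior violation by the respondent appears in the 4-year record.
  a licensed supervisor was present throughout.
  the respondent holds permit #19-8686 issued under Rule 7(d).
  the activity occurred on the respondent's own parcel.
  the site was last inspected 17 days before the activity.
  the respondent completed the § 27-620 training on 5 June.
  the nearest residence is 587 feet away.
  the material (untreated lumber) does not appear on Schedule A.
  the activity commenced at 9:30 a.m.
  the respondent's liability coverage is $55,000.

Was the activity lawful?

Yes — lawful.

(a) not (training certified) — not met.
(b) no residence in 500 ft — satisfied.
So (1) is satisfied (F OR T).
(i) own property — satisfied.
(ii) coverage ≥ $75,000 — not satisfied.
So (a) is not satisfied (T AND F).
(i) no prior violation — met.
(ii) supervisor present — satisfied.
(A) holds permit — holds.
(B) site inspected — not met.
(iii): T OR F → true.
(b): T AND T AND T → true.
So (2) is satisfied (F OR T).
(3) not (Schedule A material) — holds.
So Overall is satisfied (T AND T AND T).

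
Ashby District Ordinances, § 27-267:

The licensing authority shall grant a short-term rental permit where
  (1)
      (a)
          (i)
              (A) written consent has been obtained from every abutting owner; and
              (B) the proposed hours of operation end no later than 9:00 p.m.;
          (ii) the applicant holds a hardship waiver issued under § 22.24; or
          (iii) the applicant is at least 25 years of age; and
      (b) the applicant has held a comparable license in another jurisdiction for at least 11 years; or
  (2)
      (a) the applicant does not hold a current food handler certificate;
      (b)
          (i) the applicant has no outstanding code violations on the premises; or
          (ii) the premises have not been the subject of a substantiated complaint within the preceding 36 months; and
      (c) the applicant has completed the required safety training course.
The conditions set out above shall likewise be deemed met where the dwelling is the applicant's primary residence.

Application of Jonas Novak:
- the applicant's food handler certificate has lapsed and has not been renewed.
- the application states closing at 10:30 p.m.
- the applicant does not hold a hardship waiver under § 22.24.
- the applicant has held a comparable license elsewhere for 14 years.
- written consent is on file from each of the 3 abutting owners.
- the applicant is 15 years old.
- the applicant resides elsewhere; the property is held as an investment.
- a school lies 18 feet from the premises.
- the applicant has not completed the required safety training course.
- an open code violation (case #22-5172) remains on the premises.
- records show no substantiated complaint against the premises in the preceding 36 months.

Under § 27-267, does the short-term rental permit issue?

(A) all abutters consent — holds.
(B) closes by 9 p.m. — fails.
(i): T AND F → false.
(ii) hardship waiver — fails.
(iii) age ≥ 25 — not met.
(a) = F OR F OR F = false.
(b) prior license ≥ 11 yr — satisfied.
(1): F AND T → false.
(a) not (food handler cert.) — satisfied.
(i) no code violations — not satisfied.
(ii) no complaint in 36 mo. — satisfied.
(b) = F OR T = true.
(c) safety training — not met.
(2): T AND T AND F → false.
So Overall is not satisfied (F OR F).
Exception (primary residence) — not satisfied.
Result: main false OR exception false → false.

No — denied.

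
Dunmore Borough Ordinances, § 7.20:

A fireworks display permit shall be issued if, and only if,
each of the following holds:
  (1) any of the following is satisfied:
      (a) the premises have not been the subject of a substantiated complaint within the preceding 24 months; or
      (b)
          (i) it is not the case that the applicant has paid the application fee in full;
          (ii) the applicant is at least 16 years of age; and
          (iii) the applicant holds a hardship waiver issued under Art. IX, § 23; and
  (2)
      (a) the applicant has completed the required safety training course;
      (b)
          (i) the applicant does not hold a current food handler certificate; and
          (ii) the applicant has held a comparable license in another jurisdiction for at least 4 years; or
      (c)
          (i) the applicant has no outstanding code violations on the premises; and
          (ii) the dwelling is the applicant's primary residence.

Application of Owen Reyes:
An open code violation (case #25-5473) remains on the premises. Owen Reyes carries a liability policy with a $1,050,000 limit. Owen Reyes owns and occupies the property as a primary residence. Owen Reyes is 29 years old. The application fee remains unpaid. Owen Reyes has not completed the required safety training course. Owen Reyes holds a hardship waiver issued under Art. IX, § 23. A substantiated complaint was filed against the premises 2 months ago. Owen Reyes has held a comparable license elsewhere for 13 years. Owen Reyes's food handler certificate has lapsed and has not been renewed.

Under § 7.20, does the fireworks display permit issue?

Yes — granted.

(a) no complaint in 24 mo. — not satisfied.
(i) not (fee paid) — holds.
(ii) age ≥ 16 — met.
(iii) hardship waiver — met.
So (b) is satisfied (T AND T AND T).
(1): F OR T → true.
(a) safety training — not met.
(i) not (food handler cert.) — met.
(ii) prior license ≥ 4 yr — met.
(b): T AND T → true.
(i) no code violations — fails.
(ii) primary residence — met.
So (c) is not satisfied (F AND T).
(2) = F OR T OR F = true.
So Overall is satisfied (T AND T).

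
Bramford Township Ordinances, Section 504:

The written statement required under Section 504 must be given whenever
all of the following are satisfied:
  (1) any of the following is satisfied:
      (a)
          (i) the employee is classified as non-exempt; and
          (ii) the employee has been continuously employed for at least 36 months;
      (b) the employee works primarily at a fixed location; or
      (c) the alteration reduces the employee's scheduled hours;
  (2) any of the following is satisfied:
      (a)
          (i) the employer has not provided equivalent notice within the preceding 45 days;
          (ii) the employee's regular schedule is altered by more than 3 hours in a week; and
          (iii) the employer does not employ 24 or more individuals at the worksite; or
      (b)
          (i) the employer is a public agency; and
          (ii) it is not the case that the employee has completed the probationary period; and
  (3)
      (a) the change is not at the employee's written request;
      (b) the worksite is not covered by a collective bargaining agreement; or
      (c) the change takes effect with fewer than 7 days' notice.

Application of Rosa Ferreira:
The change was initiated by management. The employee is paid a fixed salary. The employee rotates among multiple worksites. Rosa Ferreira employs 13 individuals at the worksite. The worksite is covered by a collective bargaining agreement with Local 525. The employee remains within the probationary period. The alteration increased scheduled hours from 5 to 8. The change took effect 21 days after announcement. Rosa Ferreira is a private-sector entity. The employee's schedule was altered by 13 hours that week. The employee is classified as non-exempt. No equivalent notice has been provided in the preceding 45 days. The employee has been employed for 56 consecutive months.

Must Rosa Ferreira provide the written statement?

Yes — required.

(i) non-exempt — holds.
(ii) tenure ≥ 36 mo. — met.
So (a) is satisfied (T AND T).
(b) fixed location — fails.
(c) hours reduced — not met.
So (1) is satisfied (T OR F OR F).
(i) no recent notice — holds.
(ii) schedule shift > 3h — met.
(iii) not (≥ 24 at site) — met.
So (a) is satisfied (T AND T AND T).
(i) public agency — not met.
(ii) not (past probation) — holds.
(b): F AND T → false.
So (2) is satisfied (T OR F).
(a) not employee-requested — holds.
(b) no CBA — not met.
(c) < 7 days' notice — fails.
(3) = T OR F OR F = true.
So Overall is satisfied (T AND T AND T).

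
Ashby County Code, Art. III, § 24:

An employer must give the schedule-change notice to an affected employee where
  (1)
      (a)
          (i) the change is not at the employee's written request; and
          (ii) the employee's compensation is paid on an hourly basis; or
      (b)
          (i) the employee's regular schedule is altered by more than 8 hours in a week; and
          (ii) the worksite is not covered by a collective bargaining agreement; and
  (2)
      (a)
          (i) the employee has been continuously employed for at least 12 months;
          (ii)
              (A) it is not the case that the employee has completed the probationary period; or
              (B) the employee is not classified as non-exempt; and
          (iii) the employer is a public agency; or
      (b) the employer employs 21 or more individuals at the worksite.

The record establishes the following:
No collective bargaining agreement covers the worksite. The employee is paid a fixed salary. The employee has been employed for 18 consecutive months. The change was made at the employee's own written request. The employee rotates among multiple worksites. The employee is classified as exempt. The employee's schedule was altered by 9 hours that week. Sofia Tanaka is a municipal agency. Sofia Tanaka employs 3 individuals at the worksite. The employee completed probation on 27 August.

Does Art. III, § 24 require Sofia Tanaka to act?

Yes — required.

(i) not employee-requested — not satisfied.
(ii) hourly-paid — not met.
(a) = F AND F = false.
(i) schedule shift > 8h — met.
(ii) no CBA — holds.
So (b) is satisfied (T AND T).
(1) = F OR T = true.
(i) tenure ≥ 12 mo. — satisfied.
(A) not (past probation) — fails.
(B) not (non-exempt) — holds.
(ii): F OR T → true.
(iii) public agency — holds.
So (a) is satisfied (T AND T AND T).
(b) ≥ 21 at site — not satisfied.
So (2) is satisfied (T OR F).
So Overall is satisfied (T AND T).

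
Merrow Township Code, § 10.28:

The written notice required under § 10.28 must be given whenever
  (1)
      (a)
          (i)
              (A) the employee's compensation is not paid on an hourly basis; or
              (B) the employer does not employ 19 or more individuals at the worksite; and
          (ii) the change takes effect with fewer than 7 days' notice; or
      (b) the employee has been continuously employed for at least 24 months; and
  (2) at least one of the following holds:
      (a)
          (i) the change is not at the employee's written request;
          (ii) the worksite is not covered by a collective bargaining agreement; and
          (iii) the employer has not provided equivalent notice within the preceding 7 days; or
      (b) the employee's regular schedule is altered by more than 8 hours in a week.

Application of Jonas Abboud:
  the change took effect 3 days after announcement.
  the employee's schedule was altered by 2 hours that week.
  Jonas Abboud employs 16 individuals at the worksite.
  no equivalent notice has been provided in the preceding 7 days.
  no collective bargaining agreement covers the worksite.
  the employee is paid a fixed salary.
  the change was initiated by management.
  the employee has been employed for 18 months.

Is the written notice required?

Yes — required.

(A) not (hourly-paid) — met.
(B) not (≥ 19 at site) — holds.
(i) = T OR T = true.
(ii) < 7 days' notice — met.
(a) = T AND T = true.
(b) tenure ≥ 24 mo. — not satisfied.
So (1) is satisfied (T OR F).
(i) not employee-requested — met.
(ii) no CBA — met.
(iii) no recent notice — holds.
So (a) is satisfied (T AND T AND T).
(b) schedule shift > 8h — not satisfied.
(2): T OR F → true.
So Overall is satisfied (T AND T).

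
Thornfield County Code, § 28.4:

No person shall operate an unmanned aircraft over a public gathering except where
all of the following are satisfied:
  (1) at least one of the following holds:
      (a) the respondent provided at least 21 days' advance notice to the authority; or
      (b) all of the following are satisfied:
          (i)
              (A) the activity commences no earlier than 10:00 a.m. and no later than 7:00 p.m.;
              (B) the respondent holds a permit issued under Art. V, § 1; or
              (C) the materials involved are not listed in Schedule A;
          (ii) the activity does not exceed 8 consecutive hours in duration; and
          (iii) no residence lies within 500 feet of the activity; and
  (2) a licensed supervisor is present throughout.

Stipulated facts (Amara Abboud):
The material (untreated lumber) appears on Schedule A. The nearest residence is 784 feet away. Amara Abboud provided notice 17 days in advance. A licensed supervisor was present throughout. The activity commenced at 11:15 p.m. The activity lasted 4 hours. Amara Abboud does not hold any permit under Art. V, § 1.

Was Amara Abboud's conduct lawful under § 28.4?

(a) ≥21 days' notice — not satisfied.
(A) start within hours — fails.
(B) holds permit — not met.
(C) not (Schedule A material) — fails.
(i) = F OR F OR F = false.
(ii) ≤ 8 hrs duration — holds.
(iii) no residence in 500 ft — satisfied.
So (b) is not satisfied (F AND T AND T).
So (1) is not satisfied (F OR F).
(2) supervisor present — satisfied.
Overall = F AND T = false.

No — unlawful.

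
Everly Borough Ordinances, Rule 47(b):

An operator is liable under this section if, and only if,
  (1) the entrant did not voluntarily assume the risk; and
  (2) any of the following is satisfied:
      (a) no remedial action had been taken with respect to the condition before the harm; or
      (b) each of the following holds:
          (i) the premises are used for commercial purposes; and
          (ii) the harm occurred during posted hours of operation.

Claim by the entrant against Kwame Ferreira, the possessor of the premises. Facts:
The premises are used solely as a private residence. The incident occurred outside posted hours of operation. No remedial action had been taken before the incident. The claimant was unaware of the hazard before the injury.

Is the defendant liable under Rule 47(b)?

Yes — liable.

(1) no assumed risk — holds.
(a) no remedial action — met.
(i) commercial use — fails.
(ii) during posted hours — not met.
(b): F AND F → false.
(2): T OR F → true.
Overall: T AND T → true.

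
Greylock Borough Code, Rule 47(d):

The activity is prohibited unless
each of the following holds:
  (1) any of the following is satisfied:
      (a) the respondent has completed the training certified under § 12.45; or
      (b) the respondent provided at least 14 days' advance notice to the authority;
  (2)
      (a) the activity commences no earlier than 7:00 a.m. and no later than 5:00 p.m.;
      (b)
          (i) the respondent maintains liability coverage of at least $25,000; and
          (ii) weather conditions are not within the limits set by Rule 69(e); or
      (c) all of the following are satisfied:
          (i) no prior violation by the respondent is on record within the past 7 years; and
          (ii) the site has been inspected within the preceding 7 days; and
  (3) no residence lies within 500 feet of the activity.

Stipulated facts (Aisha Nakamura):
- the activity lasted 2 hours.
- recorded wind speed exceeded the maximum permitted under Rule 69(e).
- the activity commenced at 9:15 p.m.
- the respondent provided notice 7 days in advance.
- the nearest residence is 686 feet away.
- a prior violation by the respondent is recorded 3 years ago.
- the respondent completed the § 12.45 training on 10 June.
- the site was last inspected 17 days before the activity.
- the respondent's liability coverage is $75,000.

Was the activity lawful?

(a) training certified — met.
(b) ≥14 days' notice — not satisfied.
So (1) is satisfied (T OR F).
(a) start within hours — not satisfied.
(i) coverage ≥ $25,000 — satisfied.
(ii) not (weather ok) — met.
So (b) is satisfied (T AND T).
(i) no prior violation — fails.
(ii) site inspected — not met.
(c) = F AND F = false.
So (2) is satisfied (F OR T OR F).
(3) no residence in 500 ft — met.
Overall: T AND T AND T → true.

Yes — lawful.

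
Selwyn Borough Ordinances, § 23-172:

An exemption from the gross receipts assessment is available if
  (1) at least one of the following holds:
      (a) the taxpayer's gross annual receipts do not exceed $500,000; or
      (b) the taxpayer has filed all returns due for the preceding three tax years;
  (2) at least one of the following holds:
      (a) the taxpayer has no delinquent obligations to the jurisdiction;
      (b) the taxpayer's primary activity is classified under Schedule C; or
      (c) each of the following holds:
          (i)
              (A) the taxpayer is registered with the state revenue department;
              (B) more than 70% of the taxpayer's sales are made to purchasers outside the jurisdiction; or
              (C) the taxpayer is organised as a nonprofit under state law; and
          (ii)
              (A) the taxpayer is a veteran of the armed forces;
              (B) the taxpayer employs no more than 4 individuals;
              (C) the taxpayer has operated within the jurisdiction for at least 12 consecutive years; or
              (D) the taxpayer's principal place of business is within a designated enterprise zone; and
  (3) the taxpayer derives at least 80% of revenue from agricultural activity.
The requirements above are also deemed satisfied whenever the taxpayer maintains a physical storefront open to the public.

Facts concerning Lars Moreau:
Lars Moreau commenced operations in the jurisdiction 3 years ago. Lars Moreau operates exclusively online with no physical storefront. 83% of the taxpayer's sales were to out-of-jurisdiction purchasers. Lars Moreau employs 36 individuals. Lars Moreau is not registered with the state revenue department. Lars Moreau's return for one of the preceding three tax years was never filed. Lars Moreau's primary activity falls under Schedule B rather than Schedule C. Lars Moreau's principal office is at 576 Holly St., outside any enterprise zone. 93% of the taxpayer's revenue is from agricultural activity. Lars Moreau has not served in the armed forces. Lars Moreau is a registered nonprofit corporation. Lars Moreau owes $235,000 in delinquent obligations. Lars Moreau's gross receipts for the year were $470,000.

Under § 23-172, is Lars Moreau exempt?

(a) receipts ≤ $500,000 — holds.
(b) returns current — not satisfied.
(1) = T OR F = true.
(a) no delinquency — not met.
(b) Schedule C activity — fails.
(A) state-registered — not satisfied.
(B) >70% out-of-jur. sales — holds.
(C) nonprofit — met.
(i) = F OR T OR T = true.
(A) veteran — not met.
(B) ≤ 4 employees — fails.
(C) ≥ 12 yrs in jurisdiction — not satisfied.
(D) in enterprise zone — not met.
(ii): F OR F OR F OR F → false.
(c) = T AND F = false.
(2): F OR F OR F → false.
(3) ≥80% agricultural — satisfied.
Overall = T AND F AND T = false.
Exception (has storefront) — not satisfied.
Result: main false OR exception false → false.

No — not exempt.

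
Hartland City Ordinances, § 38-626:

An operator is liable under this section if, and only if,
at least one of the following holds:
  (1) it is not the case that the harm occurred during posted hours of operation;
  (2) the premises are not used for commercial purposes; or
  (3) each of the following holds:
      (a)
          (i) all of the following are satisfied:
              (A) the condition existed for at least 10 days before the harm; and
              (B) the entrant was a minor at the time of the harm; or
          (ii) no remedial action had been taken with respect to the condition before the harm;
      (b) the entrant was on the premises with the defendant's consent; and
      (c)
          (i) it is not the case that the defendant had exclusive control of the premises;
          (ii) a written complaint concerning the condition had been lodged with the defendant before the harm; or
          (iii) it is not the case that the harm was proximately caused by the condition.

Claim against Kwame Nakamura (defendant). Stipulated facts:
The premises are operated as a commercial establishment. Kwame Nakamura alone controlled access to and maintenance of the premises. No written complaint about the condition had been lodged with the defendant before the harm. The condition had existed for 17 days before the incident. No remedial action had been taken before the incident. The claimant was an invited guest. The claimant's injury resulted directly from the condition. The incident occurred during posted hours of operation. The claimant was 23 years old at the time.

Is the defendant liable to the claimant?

(1) not (during posted hours) — not met.
(2) not (commercial use) — fails.
(A) condition ≥10 days old — satisfied.
(B) entrant a minor — fails.
(i): T AND F → false.
(ii) no remedial action — met.
(a): F OR T → true.
(b) consent to enter — holds.
(i) not (exclusive control) — fails.
(ii) complaint lodged — not met.
(iii) not (proximate cause) — not satisfied.
(c) = F OR F OR F = false.
(3) = T AND T AND F = false.
Overall = F OR F OR F = false.

No — not liable.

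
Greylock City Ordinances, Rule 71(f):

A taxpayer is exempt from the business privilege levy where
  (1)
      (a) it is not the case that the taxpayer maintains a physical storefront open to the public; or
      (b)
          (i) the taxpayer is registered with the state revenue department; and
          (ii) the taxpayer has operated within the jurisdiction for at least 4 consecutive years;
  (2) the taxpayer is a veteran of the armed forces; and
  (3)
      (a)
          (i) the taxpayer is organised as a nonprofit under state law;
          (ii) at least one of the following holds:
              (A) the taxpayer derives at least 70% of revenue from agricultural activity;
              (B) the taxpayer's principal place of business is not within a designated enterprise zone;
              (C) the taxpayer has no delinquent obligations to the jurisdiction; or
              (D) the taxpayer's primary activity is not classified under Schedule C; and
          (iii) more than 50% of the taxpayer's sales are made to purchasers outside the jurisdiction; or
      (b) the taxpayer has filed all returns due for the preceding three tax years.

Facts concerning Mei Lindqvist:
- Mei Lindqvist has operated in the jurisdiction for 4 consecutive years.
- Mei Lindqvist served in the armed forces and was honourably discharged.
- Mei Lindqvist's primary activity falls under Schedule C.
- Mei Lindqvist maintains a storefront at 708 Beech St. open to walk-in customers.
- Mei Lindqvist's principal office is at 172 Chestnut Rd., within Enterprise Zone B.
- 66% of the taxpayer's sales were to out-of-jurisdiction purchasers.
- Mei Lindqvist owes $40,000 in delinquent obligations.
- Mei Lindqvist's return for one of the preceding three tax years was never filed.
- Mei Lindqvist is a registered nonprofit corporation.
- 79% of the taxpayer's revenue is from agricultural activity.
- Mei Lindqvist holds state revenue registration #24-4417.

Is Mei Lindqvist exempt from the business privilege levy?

Yes — exempt.

(a) not (has storefront) — fails.
(i) state-registered — satisfied.
(ii) ≥ 4 yrs in jurisdiction — met.
(b): T AND T → true.
So (1) is satisfied (F OR T).
(2) veteran — holds.
(i) nonprofit — met.
(A) ≥70% agricultural — holds.
(B) not (in enterprise zone) — not satisfied.
(C) no delinquency — fails.
(D) not (Schedule C activity) — not met.
(ii) = T OR F OR F OR F = true.
(iii) >50% out-of-jur. sales — satisfied.
(a): T AND T AND T → true.
(b) returns current — not satisfied.
(3): T OR F → true.
Overall: T AND T AND T → true.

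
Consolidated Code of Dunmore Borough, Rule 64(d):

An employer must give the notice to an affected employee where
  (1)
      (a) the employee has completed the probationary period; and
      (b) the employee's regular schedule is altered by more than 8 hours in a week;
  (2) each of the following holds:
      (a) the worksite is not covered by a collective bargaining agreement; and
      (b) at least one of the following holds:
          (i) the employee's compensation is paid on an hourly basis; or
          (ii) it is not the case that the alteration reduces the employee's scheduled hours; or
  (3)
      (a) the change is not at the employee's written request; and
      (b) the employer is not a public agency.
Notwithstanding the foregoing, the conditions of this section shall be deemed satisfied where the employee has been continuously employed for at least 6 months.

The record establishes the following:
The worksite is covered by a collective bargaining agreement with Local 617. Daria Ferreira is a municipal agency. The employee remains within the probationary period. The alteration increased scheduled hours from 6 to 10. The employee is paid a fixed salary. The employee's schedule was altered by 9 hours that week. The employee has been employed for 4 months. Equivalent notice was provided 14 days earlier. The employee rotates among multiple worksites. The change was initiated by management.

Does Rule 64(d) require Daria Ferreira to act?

(a) past probation — not met.
(b) schedule shift > 8h — met.
(1) = F AND T = false.
(a) no CBA — not met.
(i) hourly-paid — fails.
(ii) not (hours reduced) — met.
(b) = F OR T = true.
So (2) is not satisfied (F AND T).
(a) not employee-requested — met.
(b) not (public agency) — fails.
(3): T AND F → false.
Overall: F OR F OR F → false.
Exception (tenure ≥ 6 mo.) — not satisfied.
Result: main false OR exception false → false.

No — not required.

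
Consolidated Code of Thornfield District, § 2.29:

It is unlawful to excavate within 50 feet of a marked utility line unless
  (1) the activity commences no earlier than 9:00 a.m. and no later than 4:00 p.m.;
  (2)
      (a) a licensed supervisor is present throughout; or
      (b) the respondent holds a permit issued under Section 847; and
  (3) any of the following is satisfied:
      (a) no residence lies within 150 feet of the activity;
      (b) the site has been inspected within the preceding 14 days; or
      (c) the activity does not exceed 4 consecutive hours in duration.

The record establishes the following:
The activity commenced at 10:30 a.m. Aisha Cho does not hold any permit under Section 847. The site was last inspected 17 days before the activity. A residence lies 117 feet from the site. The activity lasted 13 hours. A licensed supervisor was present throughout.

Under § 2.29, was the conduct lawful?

(1) start within hours — satisfied.
(a) supervisor present — satisfied.
(b) holds permit — not met.
(2) = T OR F = true.
(a) no residence in 150 ft — not satisfied.
(b) site inspected — not satisfied.
(c) ≤ 4 hrs duration — not met.
(3): F OR F OR F → false.
So Overall is not satisfied (T AND T AND F).

No — unlawful.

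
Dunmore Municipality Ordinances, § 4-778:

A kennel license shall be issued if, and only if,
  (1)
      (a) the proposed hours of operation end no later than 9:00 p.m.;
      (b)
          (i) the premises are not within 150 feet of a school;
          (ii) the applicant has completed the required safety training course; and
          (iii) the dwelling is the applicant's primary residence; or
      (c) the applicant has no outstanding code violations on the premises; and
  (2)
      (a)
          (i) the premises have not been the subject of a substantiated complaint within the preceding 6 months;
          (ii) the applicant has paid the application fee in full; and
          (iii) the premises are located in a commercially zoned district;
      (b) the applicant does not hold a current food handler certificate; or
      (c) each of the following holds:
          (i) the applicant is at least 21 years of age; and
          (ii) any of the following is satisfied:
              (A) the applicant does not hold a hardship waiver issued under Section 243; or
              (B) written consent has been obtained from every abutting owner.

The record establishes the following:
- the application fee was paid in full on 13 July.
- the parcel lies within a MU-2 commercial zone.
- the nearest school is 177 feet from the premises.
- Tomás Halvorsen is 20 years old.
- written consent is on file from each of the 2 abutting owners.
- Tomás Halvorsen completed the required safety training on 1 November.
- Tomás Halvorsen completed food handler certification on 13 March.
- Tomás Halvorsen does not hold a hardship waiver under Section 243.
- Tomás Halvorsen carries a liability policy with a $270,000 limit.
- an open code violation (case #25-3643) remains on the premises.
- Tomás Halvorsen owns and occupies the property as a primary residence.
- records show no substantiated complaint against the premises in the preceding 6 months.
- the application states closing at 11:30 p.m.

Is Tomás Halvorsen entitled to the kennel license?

Yes — granted.

(a) closes by 9 p.m. — fails.
(i) ≥150 ft from school — satisfied.
(ii) safety training — met.
(iii) primary residence — met.
(b): T AND T AND T → true.
(c) no code violations — fails.
So (1) is satisfied (F OR T OR F).
(i) no complaint in 6 mo. — met.
(ii) fee paid — satisfied.
(iii) commercially zoned — met.
(a) = T AND T AND T = true.
(b) not (food handler cert.) — not satisfied.
(i) age ≥ 21 — fails.
(A) not (hardship waiver) — holds.
(B) all abutters consent — satisfied.
So (ii) is satisfied (T OR T).
(c): F AND T → false.
(2): T OR F OR F → true.
Overall: T AND T → true.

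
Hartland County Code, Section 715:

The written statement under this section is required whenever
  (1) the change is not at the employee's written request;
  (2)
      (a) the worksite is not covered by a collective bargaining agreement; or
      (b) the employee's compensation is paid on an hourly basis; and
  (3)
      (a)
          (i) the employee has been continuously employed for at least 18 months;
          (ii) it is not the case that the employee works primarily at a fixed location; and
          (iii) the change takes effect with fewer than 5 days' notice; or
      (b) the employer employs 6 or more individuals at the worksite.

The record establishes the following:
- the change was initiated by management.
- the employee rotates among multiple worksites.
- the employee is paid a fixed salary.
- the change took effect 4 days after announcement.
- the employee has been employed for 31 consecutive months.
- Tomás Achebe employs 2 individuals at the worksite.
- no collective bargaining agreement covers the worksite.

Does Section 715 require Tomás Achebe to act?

(1) not employee-requested — satisfied.
(a) no CBA — met.
(b) hourly-paid — fails.
So (2) is satisfied (T OR F).
(i) tenure ≥ 18 mo. — met.
(ii) not (fixed location) — holds.
(iii) < 5 days' notice — met.
(a): T AND T AND T → true.
(b) ≥ 6 at site — not met.
(3) = T OR F = true.
So Overall is satisfied (T AND T AND T).

Yes — required.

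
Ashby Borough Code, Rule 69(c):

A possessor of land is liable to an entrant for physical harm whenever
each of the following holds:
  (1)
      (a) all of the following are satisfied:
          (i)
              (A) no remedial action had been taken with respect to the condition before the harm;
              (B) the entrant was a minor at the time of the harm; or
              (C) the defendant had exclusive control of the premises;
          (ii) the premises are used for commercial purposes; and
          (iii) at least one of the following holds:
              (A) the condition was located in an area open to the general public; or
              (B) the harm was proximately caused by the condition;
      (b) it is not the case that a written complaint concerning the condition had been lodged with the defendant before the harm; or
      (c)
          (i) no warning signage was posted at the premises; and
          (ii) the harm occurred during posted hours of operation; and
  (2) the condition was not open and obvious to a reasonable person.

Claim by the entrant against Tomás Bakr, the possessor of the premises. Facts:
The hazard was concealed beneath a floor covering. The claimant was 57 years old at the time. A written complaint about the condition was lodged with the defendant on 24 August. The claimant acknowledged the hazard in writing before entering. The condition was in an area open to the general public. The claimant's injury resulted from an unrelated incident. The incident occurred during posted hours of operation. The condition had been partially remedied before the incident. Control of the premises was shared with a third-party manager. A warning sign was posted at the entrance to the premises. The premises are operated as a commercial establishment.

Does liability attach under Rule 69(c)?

(A) no remedial action — fails.
(B) entrant a minor — fails.
(C) exclusive control — not satisfied.
(i) = F OR F OR F = false.
(ii) commercial use — holds.
(A) public area — holds.
(B) proximate cause — fails.
So (iii) is satisfied (T OR F).
(a) = F AND T AND T = false.
(b) not (complaint lodged) — not met.
(i) no signage posted — fails.
(ii) during posted hours — met.
(c) = F AND T = false.
(1): F OR F OR F → false.
(2) not open/obvious — met.
So Overall is not satisfied (F AND T).

No — not liable.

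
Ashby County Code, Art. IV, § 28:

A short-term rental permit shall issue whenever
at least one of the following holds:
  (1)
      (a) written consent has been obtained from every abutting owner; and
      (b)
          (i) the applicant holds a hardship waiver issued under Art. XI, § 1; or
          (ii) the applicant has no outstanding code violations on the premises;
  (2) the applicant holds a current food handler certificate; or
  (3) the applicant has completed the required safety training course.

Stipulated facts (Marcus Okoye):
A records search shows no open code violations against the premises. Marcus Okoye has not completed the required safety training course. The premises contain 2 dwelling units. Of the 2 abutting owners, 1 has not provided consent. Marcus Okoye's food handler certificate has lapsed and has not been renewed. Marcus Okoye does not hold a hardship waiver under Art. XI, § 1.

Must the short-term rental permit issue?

(a) all abutters consent — not satisfied.
(i) hardship waiver — fails.
(ii) no code violations — met.
(b) = F OR T = true.
So (1) is not satisfied (F AND T).
(2) food handler cert. — fails.
(3) safety training — not satisfied.
Overall = F OR F OR F = false.

No — denied.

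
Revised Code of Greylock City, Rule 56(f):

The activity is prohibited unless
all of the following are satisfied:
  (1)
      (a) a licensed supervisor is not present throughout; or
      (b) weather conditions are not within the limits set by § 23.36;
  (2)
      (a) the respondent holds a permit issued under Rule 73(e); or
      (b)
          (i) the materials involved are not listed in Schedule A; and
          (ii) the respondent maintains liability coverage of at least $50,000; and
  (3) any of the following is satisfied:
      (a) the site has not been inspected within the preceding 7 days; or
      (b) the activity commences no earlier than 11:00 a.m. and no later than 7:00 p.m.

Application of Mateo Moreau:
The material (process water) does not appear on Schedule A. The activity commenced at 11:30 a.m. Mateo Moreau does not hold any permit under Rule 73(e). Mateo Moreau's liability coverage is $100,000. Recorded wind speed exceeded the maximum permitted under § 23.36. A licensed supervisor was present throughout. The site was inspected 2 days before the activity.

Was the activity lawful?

Yes — lawful.

(a) not (supervisor present) — not satisfied.
(b) not (weather ok) — satisfied.
So (1) is satisfied (F OR T).
(a) holds permit — not met.
(i) not (Schedule A material) — holds.
(ii) coverage ≥ $50,000 — holds.
(b) = T AND T = true.
(2) = F OR T = true.
(a) not (site inspected) — not met.
(b) start within hours — satisfied.
(3) = F OR T = true.
Overall = T AND T AND T = true.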